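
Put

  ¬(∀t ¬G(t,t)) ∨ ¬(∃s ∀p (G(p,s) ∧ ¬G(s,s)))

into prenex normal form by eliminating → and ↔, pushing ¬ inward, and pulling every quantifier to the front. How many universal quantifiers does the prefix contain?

Drive negations inward (¬∀x A ≡ ∃x ¬A, ¬∃x A ≡ ∀x ¬A, De Morgan for ∧/∨):
  (∃t G(t,t)) ∨ (∀s ∃p (¬G(p,s) ∨ G(s,s)))
Pull the quantifiers to the front (each side's bound variable is not free in the other side):
  ∃t ∀s ∃p (G(t,t) ∨ ¬G(p,s) ∨ G(s,s))
The prefix is ∃t ∀s ∃p: 1 universal, 2 existential.

1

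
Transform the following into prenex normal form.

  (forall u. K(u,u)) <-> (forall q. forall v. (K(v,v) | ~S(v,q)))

Eliminate → and ↔ using ¬ and ∨; A ↔ B as (¬A ∨ B) ∧ (¬B ∨ A).
  (~(forall u. K(u,u)) | (forall q. forall v. (K(v,v) | ~S(v,q)))) & (~(forall q. forall v. (K(v,v) | ~S(v,q))) | (forall u. K(u,u)))
Push ¬ through the quantifiers and connectives to reach negation normal form:
  ((exists u. ~K(u,u)) | (forall q. forall v. (K(v,v) | ~S(v,q)))) & ((exists q. exists v. (~K(v,v) & S(v,q))) | (forall u. K(u,u)))
Standardize variables apart so no two quantifiers bind the same name: q↦c, v↦u1, u↦y1.
  ((exists u. ~K(u,u)) | (forall q. forall v. (K(v,v) | ~S(v,q)))) & ((exists c. exists u1. (~K(u1,u1) & S(u1,c))) | (forall y1. K(y1,y1)))
Extract every quantifier outward, since the variables are now distinct and don't occur free across branches:
  exists u. forall q. forall v. exists c. exists u1. forall y1. ((~K(u,u) | K(v,v) | ~S(v,q)) & (~K(u1,u1) & S(u1,c) | K(y1,y1)))

exists u. forall q. forall v. exists c. exists u1. forall y1. ((~K(u,u) | K(v,v) | ~S(v,q)) & (~K(u1,u1) & S(u1,c) | K(y1,y1)))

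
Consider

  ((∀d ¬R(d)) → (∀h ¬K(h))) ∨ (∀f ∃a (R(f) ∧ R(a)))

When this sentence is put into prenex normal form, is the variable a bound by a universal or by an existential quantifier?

Rewrite implications/biconditionals: A → B as ¬A ∨ B.
  ¬(∀d ¬R(d)) ∨ (∀h ¬K(h)) ∨ (∀f ∃a (R(f) ∧ R(a)))
Move each ¬ inward, flipping quantifiers it crosses:
  (∃d R(d)) ∨ (∀h ¬K(h)) ∨ (∀f ∃a (R(f) ∧ R(a)))
All bound variables are already distinct, so no renaming is needed.
Extract every quantifier outward, since the variables are now distinct and don't occur free across branches:
  ∃d ∀h ∀f ∃a (R(d) ∨ ¬K(h) ∨ R(f) ∧ R(a))
The quantifier ∃a sits under an even number of negations (counting the antecedent side of each →), so it remains existential.

existential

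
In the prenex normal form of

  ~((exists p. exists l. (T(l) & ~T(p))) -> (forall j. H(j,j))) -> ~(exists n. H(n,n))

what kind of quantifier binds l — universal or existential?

universal

First replace A → B with ¬A ∨ B.
  ~~(~(exists p. exists l. (T(l) & ~T(p))) | (forall j. H(j,j))) | ~(exists n. H(n,n))
Drive negations inward (¬∀x A ≡ ∃x ¬A, ¬∃x A ≡ ∀x ¬A, De Morgan for ∧/∨):
  (forall p. forall l. (~T(l) | T(p))) | (forall j. H(j,j)) | (forall n. ~H(n,n))
Extract every quantifier outward, since the variables are now distinct and don't occur free across branches:
  forall p. forall l. forall j. forall n. (~T(l) | T(p) | H(j,j) | ~H(n,n))
The quantifier exists l sits under an odd number of negations (counting the antecedent side of each →), so it flips to forall l.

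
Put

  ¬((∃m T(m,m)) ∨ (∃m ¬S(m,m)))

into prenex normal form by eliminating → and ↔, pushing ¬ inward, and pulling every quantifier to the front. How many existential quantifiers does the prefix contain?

Move each ¬ inward, flipping quantifiers it crosses:
  (∀m ¬T(m,m)) ∧ (∀m S(m,m))
Standardize variables apart so no two quantifiers bind the same name: m↦y1.
  (∀m ¬T(m,m)) ∧ (∀y1 S(y1,y1))
Finally move all quantifiers to the prefix:
  ∀m ∀y1 (¬T(m,m) ∧ S(y1,y1))
The prefix is ∀m ∀y1: 2 universal, 0 existential.

0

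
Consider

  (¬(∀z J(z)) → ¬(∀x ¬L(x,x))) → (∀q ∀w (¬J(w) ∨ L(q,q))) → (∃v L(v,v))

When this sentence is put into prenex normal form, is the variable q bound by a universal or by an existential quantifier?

Eliminate → and ↔ using ¬ and ∨.
  ¬(¬¬(∀z J(z)) ∨ ¬(∀x ¬L(x,x))) ∨ ¬(∀q ∀w (¬J(w) ∨ L(q,q))) ∨ (∃v L(v,v))
Move each ¬ inward, flipping quantifiers it crosses:
  (∃z ¬J(z)) ∧ (∀x ¬L(x,x)) ∨ (∃q ∃w (J(w) ∧ ¬L(q,q))) ∨ (∃v L(v,v))
All bound variables are already distinct, so no renaming is needed.
Finally move all quantifiers to the prefix:
  ∃z ∀x ∃q ∃w ∃v (¬J(z) ∧ ¬L(x,x) ∨ J(w) ∧ ¬L(q,q) ∨ L(v,v))
The quantifier ∀q sits under an odd number of negations (counting the antecedent side of each →), so it flips to ∃q.

existential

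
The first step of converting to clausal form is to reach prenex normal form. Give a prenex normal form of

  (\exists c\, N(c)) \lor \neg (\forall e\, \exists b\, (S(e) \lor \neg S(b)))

\exists c\, \exists e\, \forall b\, (N(c) \lor \neg S(e) \land S(b))

Move each ¬ inward, flipping quantifiers it crosses:
  (\exists c\, N(c)) \lor (\exists e\, \forall b\, (\neg S(e) \land S(b)))
Pull the quantifiers to the front (each side's bound variable is not free in the other side):
  \exists c\, \exists e\, \forall b\, (N(c) \lor \neg S(e) \land S(b))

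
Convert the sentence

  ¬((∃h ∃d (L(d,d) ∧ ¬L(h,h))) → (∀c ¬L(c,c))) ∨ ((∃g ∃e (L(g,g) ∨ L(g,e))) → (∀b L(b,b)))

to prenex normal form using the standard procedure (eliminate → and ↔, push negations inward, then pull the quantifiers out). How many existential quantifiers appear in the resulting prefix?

3

Rewrite implications/biconditionals: A → B as ¬A ∨ B.
  ¬(¬(∃h ∃d (L(d,d) ∧ ¬L(h,h))) ∨ (∀c ¬L(c,c))) ∨ ¬(∃g ∃e (L(g,g) ∨ L(g,e))) ∨ (∀b L(b,b))
Push ¬ through the quantifiers and connectives to reach negation normal form:
  (∃h ∃d (L(d,d) ∧ ¬L(h,h))) ∧ (∃c L(c,c)) ∨ (∀g ∀e (¬L(g,g) ∧ ¬L(g,e))) ∨ (∀b L(b,b))
All bound variables are already distinct, so no renaming is needed.
Pull the quantifiers to the front (each side's bound variable is not free in the other side):
  ∃h ∃d ∃c ∀g ∀e ∀b (L(d,d) ∧ ¬L(h,h) ∧ L(c,c) ∨ ¬L(g,g) ∧ ¬L(g,e) ∨ L(b,b))
The prefix is ∃h ∃d ∃c ∀g ∀e ∀b: 3 universal, 3 existential.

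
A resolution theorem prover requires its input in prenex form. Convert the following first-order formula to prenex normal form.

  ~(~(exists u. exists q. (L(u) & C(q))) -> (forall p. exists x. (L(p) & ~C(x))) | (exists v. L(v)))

Rewrite implications/biconditionals: A → B as ¬A ∨ B.
  ~(~~(exists u. exists q. (L(u) & C(q))) | (forall p. exists x. (L(p) & ~C(x))) | (exists v. L(v)))
Drive negations inward (¬∀x A ≡ ∃x ¬A, ¬∃x A ≡ ∀x ¬A, De Morgan for ∧/∨):
  (forall u. forall q. (~L(u) | ~C(q))) & (exists p. forall x. (~L(p) | C(x))) & (forall v. ~L(v))
All bound variables are already distinct, so no renaming is needed.
Extract every quantifier outward, since the variables are now distinct and don't occur free across branches:
  forall u. forall q. exists p. forall x. forall v. ((~L(u) | ~C(q)) & (~L(p) | C(x)) & ~L(v))

forall u. forall q. exists p. forall x. forall v. ((~L(u) | ~C(q)) & (~L(p) | C(x)) & ~L(v))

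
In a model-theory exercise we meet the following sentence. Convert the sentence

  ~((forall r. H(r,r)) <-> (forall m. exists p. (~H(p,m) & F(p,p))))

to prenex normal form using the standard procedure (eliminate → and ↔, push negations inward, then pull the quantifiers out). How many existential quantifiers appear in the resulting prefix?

3

First replace A → B with ¬A ∨ B; A ↔ B as (¬A ∨ B) ∧ (¬B ∨ A).
  ~((~(forall r. H(r,r)) | (forall m. exists p. (~H(p,m) & F(p,p)))) & (~(forall m. exists p. (~H(p,m) & F(p,p))) | (forall r. H(r,r))))
Push ¬ through the quantifiers and connectives to reach negation normal form:
  (forall r. H(r,r)) & (exists m. forall p. (H(p,m) | ~F(p,p))) | (forall m. exists p. (~H(p,m) & F(p,p))) & (exists r. ~H(r,r))
Standardize variables apart so no two quantifiers bind the same name: m↦b, p↦s, r↦v.
  (forall r. H(r,r)) & (exists m. forall p. (H(p,m) | ~F(p,p))) | (forall b. exists s. (~H(s,b) & F(s,s))) & (exists v. ~H(v,v))
Extract every quantifier outward, since the variables are now distinct and don't occur free across branches:
  forall r. exists m. forall p. forall b. exists s. exists v. (H(r,r) & (H(p,m) | ~F(p,p)) | ~H(s,b) & F(s,s) & ~H(v,v))
The prefix is forall r exists m forall p forall b exists s exists v: 3 universal, 3 existential.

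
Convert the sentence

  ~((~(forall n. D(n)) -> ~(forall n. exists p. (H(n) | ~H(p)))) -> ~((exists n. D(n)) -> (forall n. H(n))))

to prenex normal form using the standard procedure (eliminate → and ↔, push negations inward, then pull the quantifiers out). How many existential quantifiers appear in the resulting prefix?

Rewrite implications/biconditionals: A → B as ¬A ∨ B.
  ~(~(~~(forall n. D(n)) | ~(forall n. exists p. (H(n) | ~H(p)))) | ~(~(exists n. D(n)) | (forall n. H(n))))
Push ¬ through the quantifiers and connectives to reach negation normal form:
  ((forall n. D(n)) | (exists n. forall p. (~H(n) & H(p)))) & ((forall n. ~D(n)) | (forall n. H(n)))
Standardize variables apart so no two quantifiers bind the same name: n↦b, n↦x1, n↦z1.
  ((forall n. D(n)) | (exists b. forall p. (~H(b) & H(p)))) & ((forall x1. ~D(x1)) | (forall z1. H(z1)))
Pull the quantifiers to the front (each side's bound variable is not free in the other side):
  forall n. exists b. forall p. forall x1. forall z1. ((D(n) | ~H(b) & H(p)) & (~D(x1) | H(z1)))
The prefix is forall n exists b forall p forall x1 forall z1: 4 universal, 1 existential.

1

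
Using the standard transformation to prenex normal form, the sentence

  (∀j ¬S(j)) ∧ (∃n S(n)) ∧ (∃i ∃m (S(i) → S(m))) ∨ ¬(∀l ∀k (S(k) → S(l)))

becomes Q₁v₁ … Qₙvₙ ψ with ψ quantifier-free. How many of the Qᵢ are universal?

1

Eliminate → and ↔ using ¬ and ∨.
  (∀j ¬S(j)) ∧ (∃n S(n)) ∧ (∃i ∃m (¬S(i) ∨ S(m))) ∨ ¬(∀l ∀k (¬S(k) ∨ S(l)))
Push ¬ through the quantifiers and connectives to reach negation normal form:
  (∀j ¬S(j)) ∧ (∃n S(n)) ∧ (∃i ∃m (¬S(i) ∨ S(m))) ∨ (∃l ∃k (S(k) ∧ ¬S(l)))
All bound variables are already distinct, so no renaming is needed.
Pull the quantifiers to the front (each side's bound variable is not free in the other side):
  ∀j ∃n ∃i ∃m ∃l ∃k (¬S(j) ∧ S(n) ∧ (¬S(i) ∨ S(m)) ∨ S(k) ∧ ¬S(l))
The prefix is ∀j ∃n ∃i ∃m ∃l ∃k: 1 universal, 5 existential.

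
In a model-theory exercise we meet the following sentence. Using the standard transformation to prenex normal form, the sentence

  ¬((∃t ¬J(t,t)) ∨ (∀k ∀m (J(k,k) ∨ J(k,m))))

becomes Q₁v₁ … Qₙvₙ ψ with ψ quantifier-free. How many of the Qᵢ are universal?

Move each ¬ inward, flipping quantifiers it crosses:
  (∀t J(t,t)) ∧ (∃k ∃m (¬J(k,k) ∧ ¬J(k,m)))
Finally move all quantifiers to the prefix:
  ∀t ∃k ∃m (J(t,t) ∧ ¬J(k,k) ∧ ¬J(k,m))
The prefix is ∀t ∃k ∃m: 1 universal, 2 existential.

1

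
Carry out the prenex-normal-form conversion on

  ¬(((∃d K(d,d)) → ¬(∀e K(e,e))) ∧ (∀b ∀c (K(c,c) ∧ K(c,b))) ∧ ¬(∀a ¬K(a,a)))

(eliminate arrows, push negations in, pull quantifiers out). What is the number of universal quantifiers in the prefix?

First replace A → B with ¬A ∨ B.
  ¬((¬(∃d K(d,d)) ∨ ¬(∀e K(e,e))) ∧ (∀b ∀c (K(c,c) ∧ K(c,b))) ∧ ¬(∀a ¬K(a,a)))
Push ¬ through the quantifiers and connectives to reach negation normal form:
  (∃d K(d,d)) ∧ (∀e K(e,e)) ∨ (∃b ∃c (¬K(c,c) ∨ ¬K(c,b))) ∨ (∀a ¬K(a,a))
Pull the quantifiers to the front (each side's bound variable is not free in the other side):
  ∃d ∀e ∃b ∃c ∀a (K(d,d) ∧ K(e,e) ∨ ¬K(c,c) ∨ ¬K(c,b) ∨ ¬K(a,a))
The prefix is ∃d ∀e ∃b ∃c ∀a: 2 universal, 3 existential.

2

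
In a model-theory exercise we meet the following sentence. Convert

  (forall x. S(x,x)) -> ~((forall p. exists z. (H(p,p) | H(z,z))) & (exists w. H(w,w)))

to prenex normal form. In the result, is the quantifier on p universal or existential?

First replace A → B with ¬A ∨ B.
  ~(forall x. S(x,x)) | ~((forall p. exists z. (H(p,p) | H(z,z))) & (exists w. H(w,w)))
Drive negations inward (¬∀x A ≡ ∃x ¬A, ¬∃x A ≡ ∀x ¬A, De Morgan for ∧/∨):
  (exists x. ~S(x,x)) | (exists p. forall z. (~H(p,p) & ~H(z,z))) | (forall w. ~H(w,w))
Extract every quantifier outward, since the variables are now distinct and don't occur free across branches:
  exists x. exists p. forall z. forall w. (~S(x,x) | ~H(p,p) & ~H(z,z) | ~H(w,w))
The quantifier forall p sits under an odd number of negations (counting the antecedent side of each →), so it flips to exists p.

existential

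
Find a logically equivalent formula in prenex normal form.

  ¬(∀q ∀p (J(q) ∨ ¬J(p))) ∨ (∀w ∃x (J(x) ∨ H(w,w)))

∃q ∃p ∀w ∃x (¬J(q) ∧ J(p) ∨ J(x) ∨ H(w,w))

Drive negations inward (¬∀x A ≡ ∃x ¬A, ¬∃x A ≡ ∀x ¬A, De Morgan for ∧/∨):
  (∃q ∃p (¬J(q) ∧ J(p))) ∨ (∀w ∃x (J(x) ∨ H(w,w)))
All bound variables are already distinct, so no renaming is needed.
Extract every quantifier outward, since the variables are now distinct and don't occur free across branches:
  ∃q ∃p ∀w ∃x (¬J(q) ∧ J(p) ∨ J(x) ∨ H(w,w))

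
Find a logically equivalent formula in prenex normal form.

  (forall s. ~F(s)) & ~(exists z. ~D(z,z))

forall s. forall z. (~F(s) & D(z,z))

Push ¬ through the quantifiers and connectives to reach negation normal form:
  (forall s. ~F(s)) & (forall z. D(z,z))
Finally move all quantifiers to the prefix:
  forall s. forall z. (~F(s) & D(z,z))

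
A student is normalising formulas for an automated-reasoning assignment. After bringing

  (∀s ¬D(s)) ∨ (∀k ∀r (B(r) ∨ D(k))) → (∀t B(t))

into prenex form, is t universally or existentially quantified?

universal

Eliminate → and ↔ using ¬ and ∨.
  ¬((∀s ¬D(s)) ∨ (∀k ∀r (B(r) ∨ D(k)))) ∨ (∀t B(t))
Drive negations inward (¬∀x A ≡ ∃x ¬A, ¬∃x A ≡ ∀x ¬A, De Morgan for ∧/∨):
  (∃s D(s)) ∧ (∃k ∃r (¬B(r) ∧ ¬D(k))) ∨ (∀t B(t))
Pull the quantifiers to the front (each side's bound variable is not free in the other side):
  ∃s ∃k ∃r ∀t (D(s) ∧ ¬B(r) ∧ ¬D(k) ∨ B(t))
The quantifier ∀t sits under an even number of negations (counting the antecedent side of each →), so it remains universal.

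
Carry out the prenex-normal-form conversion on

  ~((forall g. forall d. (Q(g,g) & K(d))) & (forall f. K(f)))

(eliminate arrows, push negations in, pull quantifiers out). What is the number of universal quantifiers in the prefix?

Push ¬ through the quantifiers and connectives to reach negation normal form:
  (exists g. exists d. (~Q(g,g) | ~K(d))) | (exists f. ~K(f))
All bound variables are already distinct, so no renaming is needed.
Extract every quantifier outward, since the variables are now distinct and don't occur free across branches:
  exists g. exists d. exists f. (~Q(g,g) | ~K(d) | ~K(f))
The prefix is exists g exists d exists f: 0 universal, 3 existential.

0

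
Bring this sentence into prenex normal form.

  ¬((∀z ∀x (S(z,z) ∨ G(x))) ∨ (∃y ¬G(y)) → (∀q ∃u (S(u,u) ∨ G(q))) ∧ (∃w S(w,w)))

Eliminate → and ↔ using ¬ and ∨.
  ¬(¬((∀z ∀x (S(z,z) ∨ G(x))) ∨ (∃y ¬G(y))) ∨ (∀q ∃u (S(u,u) ∨ G(q))) ∧ (∃w S(w,w)))
Drive negations inward (¬∀x A ≡ ∃x ¬A, ¬∃x A ≡ ∀x ¬A, De Morgan for ∧/∨):
  ((∀z ∀x (S(z,z) ∨ G(x))) ∨ (∃y ¬G(y))) ∧ ((∃q ∀u (¬S(u,u) ∧ ¬G(q))) ∨ (∀w ¬S(w,w)))
All bound variables are already distinct, so no renaming is needed.
Pull the quantifiers to the front (each side's bound variable is not free in the other side):
  ∀z ∀x ∃y ∃q ∀u ∀w ((S(z,z) ∨ G(x) ∨ ¬G(y)) ∧ (¬S(u,u) ∧ ¬G(q) ∨ ¬S(w,w)))

∀z ∀x ∃y ∃q ∀u ∀w ((S(z,z) ∨ G(x) ∨ ¬G(y)) ∧ (¬S(u,u) ∧ ¬G(q) ∨ ¬S(w,w)))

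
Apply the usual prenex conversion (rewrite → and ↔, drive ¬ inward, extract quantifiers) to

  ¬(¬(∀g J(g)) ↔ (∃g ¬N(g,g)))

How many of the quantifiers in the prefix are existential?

2

Rewrite implications/biconditionals: A → B as ¬A ∨ B; A ↔ B as (¬A ∨ B) ∧ (¬B ∨ A).
  ¬((¬¬(∀g J(g)) ∨ (∃g ¬N(g,g))) ∧ (¬(∃g ¬N(g,g)) ∨ ¬(∀g J(g))))
Push ¬ through the quantifiers and connectives to reach negation normal form:
  (∃g ¬J(g)) ∧ (∀g N(g,g)) ∨ (∃g ¬N(g,g)) ∧ (∀g J(g))
Standardize variables apart so no two quantifiers bind the same name: g↦r, g↦a, g↦x.
  (∃g ¬J(g)) ∧ (∀r N(r,r)) ∨ (∃a ¬N(a,a)) ∧ (∀x J(x))
Finally move all quantifiers to the prefix:
  ∃g ∀r ∃a ∀x (¬J(g) ∧ N(r,r) ∨ ¬N(a,a) ∧ J(x))
The prefix is ∃g ∀r ∃a ∀x: 2 universal, 2 existential.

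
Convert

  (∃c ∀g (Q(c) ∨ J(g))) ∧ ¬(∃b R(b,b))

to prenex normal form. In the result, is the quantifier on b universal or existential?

Move each ¬ inward, flipping quantifiers it crosses:
  (∃c ∀g (Q(c) ∨ J(g))) ∧ (∀b ¬R(b,b))
All bound variables are already distinct, so no renaming is needed.
Finally move all quantifiers to the prefix:
  ∃c ∀g ∀b ((Q(c) ∨ J(g)) ∧ ¬R(b,b))
The quantifier ∃b sits under an odd number of negations, so it flips to ∀b.

universal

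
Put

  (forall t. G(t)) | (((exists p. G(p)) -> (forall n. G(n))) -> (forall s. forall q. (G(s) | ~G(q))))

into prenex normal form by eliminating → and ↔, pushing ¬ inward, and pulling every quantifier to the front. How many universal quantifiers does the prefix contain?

Rewrite implications/biconditionals: A → B as ¬A ∨ B.
  (forall t. G(t)) | ~(~(exists p. G(p)) | (forall n. G(n))) | (forall s. forall q. (G(s) | ~G(q)))
Push ¬ through the quantifiers and connectives to reach negation normal form:
  (forall t. G(t)) | (exists p. G(p)) & (exists n. ~G(n)) | (forall s. forall q. (G(s) | ~G(q)))
All bound variables are already distinct, so no renaming is needed.
Pull the quantifiers to the front (each side's bound variable is not free in the other side):
  forall t. exists p. exists n. forall s. forall q. (G(t) | G(p) & ~G(n) | G(s) | ~G(q))
The prefix is forall t exists p exists n forall s forall q: 3 universal, 2 existential.

3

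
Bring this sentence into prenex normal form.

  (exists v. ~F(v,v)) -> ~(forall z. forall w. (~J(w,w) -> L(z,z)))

forall v. exists z. exists w. (F(v,v) | ~J(w,w) & ~L(z,z))

First replace A → B with ¬A ∨ B.
  ~(exists v. ~F(v,v)) | ~(forall z. forall w. (~~J(w,w) | L(z,z)))
Drive negations inward (¬∀x A ≡ ∃x ¬A, ¬∃x A ≡ ∀x ¬A, De Morgan for ∧/∨):
  (forall v. F(v,v)) | (exists z. exists w. (~J(w,w) & ~L(z,z)))
Extract every quantifier outward, since the variables are now distinct and don't occur free across branches:
  forall v. exists z. exists w. (F(v,v) | ~J(w,w) & ~L(z,z))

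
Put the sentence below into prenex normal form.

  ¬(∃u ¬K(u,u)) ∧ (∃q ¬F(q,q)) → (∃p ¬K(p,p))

∃u ∀q ∃p (¬K(u,u) ∨ F(q,q) ∨ ¬K(p,p))

Eliminate → and ↔ using ¬ and ∨.
  ¬(¬(∃u ¬K(u,u)) ∧ (∃q ¬F(q,q))) ∨ (∃p ¬K(p,p))
Drive negations inward (¬∀x A ≡ ∃x ¬A, ¬∃x A ≡ ∀x ¬A, De Morgan for ∧/∨):
  (∃u ¬K(u,u)) ∨ (∀q F(q,q)) ∨ (∃p ¬K(p,p))
Pull the quantifiers to the front (each side's bound variable is not free in the other side):
  ∃u ∀q ∃p (¬K(u,u) ∨ F(q,q) ∨ ¬K(p,p))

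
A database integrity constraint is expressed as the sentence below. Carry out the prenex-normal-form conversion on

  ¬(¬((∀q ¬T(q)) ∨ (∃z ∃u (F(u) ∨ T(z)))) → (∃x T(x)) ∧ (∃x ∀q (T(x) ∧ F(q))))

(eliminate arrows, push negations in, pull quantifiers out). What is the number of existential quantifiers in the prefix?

2

Rewrite implications/biconditionals: A → B as ¬A ∨ B.
  ¬(¬¬((∀q ¬T(q)) ∨ (∃z ∃u (F(u) ∨ T(z)))) ∨ (∃x T(x)) ∧ (∃x ∀q (T(x) ∧ F(q))))
Drive negations inward (¬∀x A ≡ ∃x ¬A, ¬∃x A ≡ ∀x ¬A, De Morgan for ∧/∨):
  (∃q T(q)) ∧ (∀z ∀u (¬F(u) ∧ ¬T(z))) ∧ ((∀x ¬T(x)) ∨ (∀x ∃q (¬T(x) ∨ ¬F(q))))
Give each quantifier a distinct variable: x↦t, q↦a.
  (∃q T(q)) ∧ (∀z ∀u (¬F(u) ∧ ¬T(z))) ∧ ((∀x ¬T(x)) ∨ (∀t ∃a (¬T(t) ∨ ¬F(a))))
Pull the quantifiers to the front (each side's bound variable is not free in the other side):
  ∃q ∀z ∀u ∀x ∀t ∃a (T(q) ∧ ¬F(u) ∧ ¬T(z) ∧ (¬T(x) ∨ ¬T(t) ∨ ¬F(a)))
The prefix is ∃q ∀z ∀u ∀x ∀t ∃a: 4 universal, 2 existential.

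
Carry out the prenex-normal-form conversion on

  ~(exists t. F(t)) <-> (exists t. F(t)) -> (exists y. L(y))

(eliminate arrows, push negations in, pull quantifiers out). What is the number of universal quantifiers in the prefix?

First replace A → B with ¬A ∨ B; A ↔ B as (¬A ∨ B) ∧ (¬B ∨ A).
  (~~(exists t. F(t)) | ~(exists t. F(t)) | (exists y. L(y))) & (~(~(exists t. F(t)) | (exists y. L(y))) | ~(exists t. F(t)))
Drive negations inward (¬∀x A ≡ ∃x ¬A, ¬∃x A ≡ ∀x ¬A, De Morgan for ∧/∨):
  ((exists t. F(t)) | (forall t. ~F(t)) | (exists y. L(y))) & ((exists t. F(t)) & (forall y. ~L(y)) | (forall t. ~F(t)))
Standardize variables apart so no two quantifiers bind the same name: t↦x, t↦y1, y↦s, t↦c.
  ((exists t. F(t)) | (forall x. ~F(x)) | (exists y. L(y))) & ((exists y1. F(y1)) & (forall s. ~L(s)) | (forall c. ~F(c)))
Pull the quantifiers to the front (each side's bound variable is not free in the other side):
  exists t. forall x. exists y. exists y1. forall s. forall c. ((F(t) | ~F(x) | L(y)) & (F(y1) & ~L(s) | ~F(c)))
The prefix is exists t forall x exists y exists y1 forall s forall c: 3 universal, 3 existential.

3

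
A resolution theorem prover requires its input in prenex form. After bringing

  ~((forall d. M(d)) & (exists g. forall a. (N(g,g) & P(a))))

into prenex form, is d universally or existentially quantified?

existential

Drive negations inward (¬∀x A ≡ ∃x ¬A, ¬∃x A ≡ ∀x ¬A, De Morgan for ∧/∨):
  (exists d. ~M(d)) | (forall g. exists a. (~N(g,g) | ~P(a)))
All bound variables are already distinct, so no renaming is needed.
Finally move all quantifiers to the prefix:
  exists d. forall g. exists a. (~M(d) | ~N(g,g) | ~P(a))
The quantifier forall d sits under an odd number of negations, so it flips to exists d.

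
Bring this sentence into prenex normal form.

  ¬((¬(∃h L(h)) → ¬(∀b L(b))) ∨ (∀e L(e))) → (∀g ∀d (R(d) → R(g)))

∃h ∃b ∀e ∀g ∀d (L(h) ∨ ¬L(b) ∨ L(e) ∨ ¬R(d) ∨ R(g))

First replace A → B with ¬A ∨ B.
  ¬¬(¬¬(∃h L(h)) ∨ ¬(∀b L(b)) ∨ (∀e L(e))) ∨ (∀g ∀d (¬R(d) ∨ R(g)))
Push ¬ through the quantifiers and connectives to reach negation normal form:
  (∃h L(h)) ∨ (∃b ¬L(b)) ∨ (∀e L(e)) ∨ (∀g ∀d (¬R(d) ∨ R(g)))
All bound variables are already distinct, so no renaming is needed.
Finally move all quantifiers to the prefix:
  ∃h ∃b ∀e ∀g ∀d (L(h) ∨ ¬L(b) ∨ L(e) ∨ ¬R(d) ∨ R(g))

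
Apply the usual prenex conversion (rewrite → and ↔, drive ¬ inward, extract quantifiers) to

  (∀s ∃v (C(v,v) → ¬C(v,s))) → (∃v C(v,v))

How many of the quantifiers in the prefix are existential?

Eliminate → and ↔ using ¬ and ∨.
  ¬(∀s ∃v (¬C(v,v) ∨ ¬C(v,s))) ∨ (∃v C(v,v))
Drive negations inward (¬∀x A ≡ ∃x ¬A, ¬∃x A ≡ ∀x ¬A, De Morgan for ∧/∨):
  (∃s ∀v (C(v,v) ∧ C(v,s))) ∨ (∃v C(v,v))
Standardize variables apart so no two quantifiers bind the same name: v↦v1.
  (∃s ∀v (C(v,v) ∧ C(v,s))) ∨ (∃v1 C(v1,v1))
Pull the quantifiers to the front (each side's bound variable is not free in the other side):
  ∃s ∀v ∃v1 (C(v,v) ∧ C(v,s) ∨ C(v1,v1))
The prefix is ∃s ∀v ∃v1: 1 universal, 2 existential.

2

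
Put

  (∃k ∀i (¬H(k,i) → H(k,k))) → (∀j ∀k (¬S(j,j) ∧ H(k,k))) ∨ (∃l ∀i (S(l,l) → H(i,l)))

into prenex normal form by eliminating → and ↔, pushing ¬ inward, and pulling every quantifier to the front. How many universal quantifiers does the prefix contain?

Eliminate → and ↔ using ¬ and ∨.
  ¬(∃k ∀i (¬¬H(k,i) ∨ H(k,k))) ∨ (∀j ∀k (¬S(j,j) ∧ H(k,k))) ∨ (∃l ∀i (¬S(l,l) ∨ H(i,l)))
Move each ¬ inward, flipping quantifiers it crosses:
  (∀k ∃i (¬H(k,i) ∧ ¬H(k,k))) ∨ (∀j ∀k (¬S(j,j) ∧ H(k,k))) ∨ (∃l ∀i (¬S(l,l) ∨ H(i,l)))
Standardize variables apart so no two quantifiers bind the same name: k↦w, i↦b.
  (∀k ∃i (¬H(k,i) ∧ ¬H(k,k))) ∨ (∀j ∀w (¬S(j,j) ∧ H(w,w))) ∨ (∃l ∀b (¬S(l,l) ∨ H(b,l)))
Finally move all quantifiers to the prefix:
  ∀k ∃i ∀j ∀w ∃l ∀b (¬H(k,i) ∧ ¬H(k,k) ∨ ¬S(j,j) ∧ H(w,w) ∨ ¬S(l,l) ∨ H(b,l))
The prefix is ∀k ∃i ∀j ∀w ∃l ∀b: 4 universal, 2 existential.

4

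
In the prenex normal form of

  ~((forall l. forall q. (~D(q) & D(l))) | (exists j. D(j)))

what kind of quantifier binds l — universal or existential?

Push ¬ through the quantifiers and connectives to reach negation normal form:
  (exists l. exists q. (D(q) | ~D(l))) & (forall j. ~D(j))
All bound variables are already distinct, so no renaming is needed.
Finally move all quantifiers to the prefix:
  exists l. exists q. forall j. ((D(q) | ~D(l)) & ~D(j))
The quantifier forall l sits under an odd number of negations, so it flips to exists l.

existential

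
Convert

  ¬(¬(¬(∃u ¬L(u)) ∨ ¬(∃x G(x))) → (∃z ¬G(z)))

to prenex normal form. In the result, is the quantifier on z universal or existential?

universal

Rewrite implications/biconditionals: A → B as ¬A ∨ B.
  ¬(¬¬(¬(∃u ¬L(u)) ∨ ¬(∃x G(x))) ∨ (∃z ¬G(z)))
Push ¬ through the quantifiers and connectives to reach negation normal form:
  (∃u ¬L(u)) ∧ (∃x G(x)) ∧ (∀z G(z))
Pull the quantifiers to the front (each side's bound variable is not free in the other side):
  ∃u ∃x ∀z (¬L(u) ∧ G(x) ∧ G(z))
The quantifier ∃z sits under an odd number of negations (counting the antecedent side of each →), so it flips to ∀z.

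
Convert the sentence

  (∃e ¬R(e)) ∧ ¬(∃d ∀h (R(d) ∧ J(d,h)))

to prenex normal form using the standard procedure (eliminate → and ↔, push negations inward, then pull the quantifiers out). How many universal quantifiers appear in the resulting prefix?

Push ¬ through the quantifiers and connectives to reach negation normal form:
  (∃e ¬R(e)) ∧ (∀d ∃h (¬R(d) ∨ ¬J(d,h)))
All bound variables are already distinct, so no renaming is needed.
Extract every quantifier outward, since the variables are now distinct and don't occur free across branches:
  ∃e ∀d ∃h (¬R(e) ∧ (¬R(d) ∨ ¬J(d,h)))
The prefix is ∃e ∀d ∃h: 1 universal, 2 existential.

1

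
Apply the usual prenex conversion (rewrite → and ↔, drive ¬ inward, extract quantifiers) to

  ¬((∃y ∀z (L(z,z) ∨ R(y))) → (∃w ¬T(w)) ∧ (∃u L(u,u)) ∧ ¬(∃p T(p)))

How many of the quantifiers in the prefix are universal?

3

Eliminate → and ↔ using ¬ and ∨.
  ¬(¬(∃y ∀z (L(z,z) ∨ R(y))) ∨ (∃w ¬T(w)) ∧ (∃u L(u,u)) ∧ ¬(∃p T(p)))
Push ¬ through the quantifiers and connectives to reach negation normal form:
  (∃y ∀z (L(z,z) ∨ R(y))) ∧ ((∀w T(w)) ∨ (∀u ¬L(u,u)) ∨ (∃p T(p)))
Pull the quantifiers to the front (each side's bound variable is not free in the other side):
  ∃y ∀z ∀w ∀u ∃p ((L(z,z) ∨ R(y)) ∧ (T(w) ∨ ¬L(u,u) ∨ T(p)))
The prefix is ∃y ∀z ∀w ∀u ∃p: 3 universal, 2 existential.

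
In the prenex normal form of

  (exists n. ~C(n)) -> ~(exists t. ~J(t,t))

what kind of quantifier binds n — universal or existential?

universal

Eliminate → and ↔ using ¬ and ∨.
  ~(exists n. ~C(n)) | ~(exists t. ~J(t,t))
Push ¬ through the quantifiers and connectives to reach negation normal form:
  (forall n. C(n)) | (forall t. J(t,t))
Pull the quantifiers to the front (each side's bound variable is not free in the other side):
  forall n. forall t. (C(n) | J(t,t))
The quantifier exists n sits under an odd number of negations (counting the antecedent side of each →), so it flips to forall n.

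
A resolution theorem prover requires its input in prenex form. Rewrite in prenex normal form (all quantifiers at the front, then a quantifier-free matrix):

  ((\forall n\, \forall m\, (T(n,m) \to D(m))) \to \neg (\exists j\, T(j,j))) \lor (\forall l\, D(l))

First replace A → B with ¬A ∨ B.
  \neg (\forall n\, \forall m\, (\neg T(n,m) \lor D(m))) \lor \neg (\exists j\, T(j,j)) \lor (\forall l\, D(l))
Push ¬ through the quantifiers and connectives to reach negation normal form:
  (\exists n\, \exists m\, (T(n,m) \land \neg D(m))) \lor (\forall j\, \neg T(j,j)) \lor (\forall l\, D(l))
Extract every quantifier outward, since the variables are now distinct and don't occur free across branches:
  \exists n\, \exists m\, \forall j\, \forall l\, (T(n,m) \land \neg D(m) \lor \neg T(j,j) \lor D(l))

\exists n\, \exists m\, \forall j\, \forall l\, (T(n,m) \land \neg D(m) \lor \neg T(j,j) \lor D(l))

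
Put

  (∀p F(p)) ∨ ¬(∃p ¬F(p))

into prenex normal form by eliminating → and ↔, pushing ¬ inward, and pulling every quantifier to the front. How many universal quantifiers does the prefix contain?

Drive negations inward (¬∀x A ≡ ∃x ¬A, ¬∃x A ≡ ∀x ¬A, De Morgan for ∧/∨):
  (∀p F(p)) ∨ (∀p F(p))
Standardize variables apart so no two quantifiers bind the same name: p↦x1.
  (∀p F(p)) ∨ (∀x1 F(x1))
Pull the quantifiers to the front (each side's bound variable is not free in the other side):
  ∀p ∀x1 (F(p) ∨ F(x1))
The prefix is ∀p ∀x1: 2 universal, 0 existential.

2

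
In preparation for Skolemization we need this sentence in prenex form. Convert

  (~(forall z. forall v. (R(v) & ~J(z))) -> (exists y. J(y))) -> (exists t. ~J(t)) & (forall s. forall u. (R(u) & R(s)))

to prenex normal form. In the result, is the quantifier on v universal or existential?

First replace A → B with ¬A ∨ B.
  ~(~~(forall z. forall v. (R(v) & ~J(z))) | (exists y. J(y))) | (exists t. ~J(t)) & (forall s. forall u. (R(u) & R(s)))
Move each ¬ inward, flipping quantifiers it crosses:
  (exists z. exists v. (~R(v) | J(z))) & (forall y. ~J(y)) | (exists t. ~J(t)) & (forall s. forall u. (R(u) & R(s)))
All bound variables are already distinct, so no renaming is needed.
Finally move all quantifiers to the prefix:
  exists z. exists v. forall y. exists t. forall s. forall u. ((~R(v) | J(z)) & ~J(y) | ~J(t) & R(u) & R(s))
The quantifier forall v sits under an odd number of negations (counting the antecedent side of each →), so it flips to exists v.

existential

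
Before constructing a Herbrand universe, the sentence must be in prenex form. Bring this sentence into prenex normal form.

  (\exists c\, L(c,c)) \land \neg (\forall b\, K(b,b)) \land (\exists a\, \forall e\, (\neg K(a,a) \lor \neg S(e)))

Move each ¬ inward, flipping quantifiers it crosses:
  (\exists c\, L(c,c)) \land (\exists b\, \neg K(b,b)) \land (\exists a\, \forall e\, (\neg K(a,a) \lor \neg S(e)))
All bound variables are already distinct, so no renaming is needed.
Finally move all quantifiers to the prefix:
  \exists c\, \exists b\, \exists a\, \forall e\, (L(c,c) \land \neg K(b,b) \land (\neg K(a,a) \lor \neg S(e)))

\exists c\, \exists b\, \exists a\, \forall e\, (L(c,c) \land \neg K(b,b) \land (\neg K(a,a) \lor \neg S(e)))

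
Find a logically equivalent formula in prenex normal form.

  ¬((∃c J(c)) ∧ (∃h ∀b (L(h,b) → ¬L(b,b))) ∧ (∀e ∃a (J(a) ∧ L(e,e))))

Rewrite implications/biconditionals: A → B as ¬A ∨ B.
  ¬((∃c J(c)) ∧ (∃h ∀b (¬L(h,b) ∨ ¬L(b,b))) ∧ (∀e ∃a (J(a) ∧ L(e,e))))
Drive negations inward (¬∀x A ≡ ∃x ¬A, ¬∃x A ≡ ∀x ¬A, De Morgan for ∧/∨):
  (∀c ¬J(c)) ∨ (∀h ∃b (L(h,b) ∧ L(b,b))) ∨ (∃e ∀a (¬J(a) ∨ ¬L(e,e)))
All bound variables are already distinct, so no renaming is needed.
Pull the quantifiers to the front (each side's bound variable is not free in the other side):
  ∀c ∀h ∃b ∃e ∀a (¬J(c) ∨ L(h,b) ∧ L(b,b) ∨ ¬J(a) ∨ ¬L(e,e))

∀c ∀h ∃b ∃e ∀a (¬J(c) ∨ L(h,b) ∧ L(b,b) ∨ ¬J(a) ∨ ¬L(e,e))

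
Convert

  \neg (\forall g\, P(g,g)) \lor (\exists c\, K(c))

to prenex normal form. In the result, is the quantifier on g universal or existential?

Push ¬ through the quantifiers and connectives to reach negation normal form:
  (\exists g\, \neg P(g,g)) \lor (\exists c\, K(c))
All bound variables are already distinct, so no renaming is needed.
Finally move all quantifiers to the prefix:
  \exists g\, \exists c\, (\neg P(g,g) \lor K(c))
The quantifier \forall g sits under an odd number of negations, so it flips to \exists g.

existential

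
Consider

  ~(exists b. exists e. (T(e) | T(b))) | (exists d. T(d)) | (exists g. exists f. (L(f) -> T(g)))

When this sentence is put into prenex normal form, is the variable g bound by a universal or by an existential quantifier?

existential

Rewrite implications/biconditionals: A → B as ¬A ∨ B.
  ~(exists b. exists e. (T(e) | T(b))) | (exists d. T(d)) | (exists g. exists f. (~L(f) | T(g)))
Push ¬ through the quantifiers and connectives to reach negation normal form:
  (forall b. forall e. (~T(e) & ~T(b))) | (exists d. T(d)) | (exists g. exists f. (~L(f) | T(g)))
All bound variables are already distinct, so no renaming is needed.
Extract every quantifier outward, since the variables are now distinct and don't occur free across branches:
  forall b. forall e. exists d. exists g. exists f. (~T(e) & ~T(b) | T(d) | ~L(f) | T(g))
The quantifier exists g sits under an even number of negations (counting the antecedent side of each →), so it remains existential.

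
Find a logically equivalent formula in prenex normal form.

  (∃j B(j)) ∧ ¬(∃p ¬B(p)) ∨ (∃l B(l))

∃j ∀p ∃l (B(j) ∧ B(p) ∨ B(l))

Drive negations inward (¬∀x A ≡ ∃x ¬A, ¬∃x A ≡ ∀x ¬A, De Morgan for ∧/∨):
  (∃j B(j)) ∧ (∀p B(p)) ∨ (∃l B(l))
Extract every quantifier outward, since the variables are now distinct and don't occur free across branches:
  ∃j ∀p ∃l (B(j) ∧ B(p) ∨ B(l))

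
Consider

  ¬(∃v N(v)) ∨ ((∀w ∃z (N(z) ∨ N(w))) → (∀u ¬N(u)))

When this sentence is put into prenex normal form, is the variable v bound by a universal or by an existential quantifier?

universal

Eliminate → and ↔ using ¬ and ∨.
  ¬(∃v N(v)) ∨ ¬(∀w ∃z (N(z) ∨ N(w))) ∨ (∀u ¬N(u))
Move each ¬ inward, flipping quantifiers it crosses:
  (∀v ¬N(v)) ∨ (∃w ∀z (¬N(z) ∧ ¬N(w))) ∨ (∀u ¬N(u))
All bound variables are already distinct, so no renaming is needed.
Extract every quantifier outward, since the variables are now distinct and don't occur free across branches:
  ∀v ∃w ∀z ∀u (¬N(v) ∨ ¬N(z) ∧ ¬N(w) ∨ ¬N(u))
The quantifier ∃v sits under an odd number of negations (counting the antecedent side of each →), so it flips to ∀v.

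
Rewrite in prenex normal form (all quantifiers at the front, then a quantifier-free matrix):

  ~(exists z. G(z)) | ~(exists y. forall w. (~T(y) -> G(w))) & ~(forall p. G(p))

forall z. forall y. exists w. exists p. (~G(z) | ~T(y) & ~G(w) & ~G(p))

First replace A → B with ¬A ∨ B.
  ~(exists z. G(z)) | ~(exists y. forall w. (~~T(y) | G(w))) & ~(forall p. G(p))
Move each ¬ inward, flipping quantifiers it crosses:
  (forall z. ~G(z)) | (forall y. exists w. (~T(y) & ~G(w))) & (exists p. ~G(p))
All bound variables are already distinct, so no renaming is needed.
Pull the quantifiers to the front (each side's bound variable is not free in the other side):
  forall z. forall y. exists w. exists p. (~G(z) | ~T(y) & ~G(w) & ~G(p))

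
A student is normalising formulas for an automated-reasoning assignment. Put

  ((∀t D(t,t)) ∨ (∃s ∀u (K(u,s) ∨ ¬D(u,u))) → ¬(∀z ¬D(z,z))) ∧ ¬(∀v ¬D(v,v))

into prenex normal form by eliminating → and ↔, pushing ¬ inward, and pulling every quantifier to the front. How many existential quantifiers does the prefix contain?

4

Rewrite implications/biconditionals: A → B as ¬A ∨ B.
  (¬((∀t D(t,t)) ∨ (∃s ∀u (K(u,s) ∨ ¬D(u,u)))) ∨ ¬(∀z ¬D(z,z))) ∧ ¬(∀v ¬D(v,v))
Move each ¬ inward, flipping quantifiers it crosses:
  ((∃t ¬D(t,t)) ∧ (∀s ∃u (¬K(u,s) ∧ D(u,u))) ∨ (∃z D(z,z))) ∧ (∃v D(v,v))
All bound variables are already distinct, so no renaming is needed.
Pull the quantifiers to the front (each side's bound variable is not free in the other side):
  ∃t ∀s ∃u ∃z ∃v ((¬D(t,t) ∧ ¬K(u,s) ∧ D(u,u) ∨ D(z,z)) ∧ D(v,v))
The prefix is ∃t ∀s ∃u ∃z ∃v: 1 universal, 4 existential.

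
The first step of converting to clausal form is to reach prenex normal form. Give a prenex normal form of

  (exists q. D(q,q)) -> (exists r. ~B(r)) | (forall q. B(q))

Eliminate → and ↔ using ¬ and ∨.
  ~(exists q. D(q,q)) | (exists r. ~B(r)) | (forall q. B(q))
Push ¬ through the quantifiers and connectives to reach negation normal form:
  (forall q. ~D(q,q)) | (exists r. ~B(r)) | (forall q. B(q))
Rename bound variables to avoid capture: q↦b.
  (forall q. ~D(q,q)) | (exists r. ~B(r)) | (forall b. B(b))
Extract every quantifier outward, since the variables are now distinct and don't occur free across branches:
  forall q. exists r. forall b. (~D(q,q) | ~B(r) | B(b))

forall q. exists r. forall b. (~D(q,q) | ~B(r) | B(b))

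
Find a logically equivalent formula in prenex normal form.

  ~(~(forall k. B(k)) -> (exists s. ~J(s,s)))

exists k. forall s. (~B(k) & J(s,s))

Eliminate → and ↔ using ¬ and ∨.
  ~(~~(forall k. B(k)) | (exists s. ~J(s,s)))
Drive negations inward (¬∀x A ≡ ∃x ¬A, ¬∃x A ≡ ∀x ¬A, De Morgan for ∧/∨):
  (exists k. ~B(k)) & (forall s. J(s,s))
Finally move all quantifiers to the prefix:
  exists k. forall s. (~B(k) & J(s,s))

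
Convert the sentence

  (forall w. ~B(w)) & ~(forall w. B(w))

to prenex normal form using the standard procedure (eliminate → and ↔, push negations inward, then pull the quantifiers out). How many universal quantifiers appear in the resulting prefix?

1

Move each ¬ inward, flipping quantifiers it crosses:
  (forall w. ~B(w)) & (exists w. ~B(w))
Standardize variables apart so no two quantifiers bind the same name: w↦a.
  (forall w. ~B(w)) & (exists a. ~B(a))
Pull the quantifiers to the front (each side's bound variable is not free in the other side):
  forall w. exists a. (~B(w) & ~B(a))
The prefix is forall w exists a: 1 universal, 1 existential.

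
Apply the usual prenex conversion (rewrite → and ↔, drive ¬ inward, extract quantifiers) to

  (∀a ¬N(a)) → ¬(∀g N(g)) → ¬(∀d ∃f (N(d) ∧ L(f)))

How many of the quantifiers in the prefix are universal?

2

Eliminate → and ↔ using ¬ and ∨.
  ¬(∀a ¬N(a)) ∨ ¬¬(∀g N(g)) ∨ ¬(∀d ∃f (N(d) ∧ L(f)))
Move each ¬ inward, flipping quantifiers it crosses:
  (∃a N(a)) ∨ (∀g N(g)) ∨ (∃d ∀f (¬N(d) ∨ ¬L(f)))
Pull the quantifiers to the front (each side's bound variable is not free in the other side):
  ∃a ∀g ∃d ∀f (N(a) ∨ N(g) ∨ ¬N(d) ∨ ¬L(f))
The prefix is ∃a ∀g ∃d ∀f: 2 universal, 2 existential.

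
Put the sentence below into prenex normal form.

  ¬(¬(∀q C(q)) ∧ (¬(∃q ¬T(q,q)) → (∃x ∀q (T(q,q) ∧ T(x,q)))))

Rewrite implications/biconditionals: A → B as ¬A ∨ B.
  ¬(¬(∀q C(q)) ∧ (¬¬(∃q ¬T(q,q)) ∨ (∃x ∀q (T(q,q) ∧ T(x,q)))))
Move each ¬ inward, flipping quantifiers it crosses:
  (∀q C(q)) ∨ (∀q T(q,q)) ∧ (∀x ∃q (¬T(q,q) ∨ ¬T(x,q)))
Give each quantifier a distinct variable: q↦v1, q↦u1.
  (∀q C(q)) ∨ (∀v1 T(v1,v1)) ∧ (∀x ∃u1 (¬T(u1,u1) ∨ ¬T(x,u1)))
Pull the quantifiers to the front (each side's bound variable is not free in the other side):
  ∀q ∀v1 ∀x ∃u1 (C(q) ∨ T(v1,v1) ∧ (¬T(u1,u1) ∨ ¬T(x,u1)))

∀q ∀v1 ∀x ∃u1 (C(q) ∨ T(v1,v1) ∧ (¬T(u1,u1) ∨ ¬T(x,u1)))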